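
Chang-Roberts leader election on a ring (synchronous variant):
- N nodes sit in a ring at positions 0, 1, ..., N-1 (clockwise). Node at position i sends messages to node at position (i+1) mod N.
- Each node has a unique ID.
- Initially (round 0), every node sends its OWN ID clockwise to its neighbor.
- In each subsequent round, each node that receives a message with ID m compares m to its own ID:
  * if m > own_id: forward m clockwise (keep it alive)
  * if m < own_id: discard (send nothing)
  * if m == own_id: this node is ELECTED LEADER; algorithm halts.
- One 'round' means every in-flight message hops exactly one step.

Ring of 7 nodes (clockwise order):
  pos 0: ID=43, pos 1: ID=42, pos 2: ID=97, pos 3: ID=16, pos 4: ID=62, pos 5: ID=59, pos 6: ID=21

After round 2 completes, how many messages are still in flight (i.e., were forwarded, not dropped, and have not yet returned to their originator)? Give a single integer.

Answer: 3

Derivation:
Round 1: pos1(id42) recv 43: fwd; pos2(id97) recv 42: drop; pos3(id16) recv 97: fwd; pos4(id62) recv 16: drop; pos5(id59) recv 62: fwd; pos6(id21) recv 59: fwd; pos0(id43) recv 21: drop
Round 2: pos2(id97) recv 43: drop; pos4(id62) recv 97: fwd; pos6(id21) recv 62: fwd; pos0(id43) recv 59: fwd
After round 2: 3 messages still in flight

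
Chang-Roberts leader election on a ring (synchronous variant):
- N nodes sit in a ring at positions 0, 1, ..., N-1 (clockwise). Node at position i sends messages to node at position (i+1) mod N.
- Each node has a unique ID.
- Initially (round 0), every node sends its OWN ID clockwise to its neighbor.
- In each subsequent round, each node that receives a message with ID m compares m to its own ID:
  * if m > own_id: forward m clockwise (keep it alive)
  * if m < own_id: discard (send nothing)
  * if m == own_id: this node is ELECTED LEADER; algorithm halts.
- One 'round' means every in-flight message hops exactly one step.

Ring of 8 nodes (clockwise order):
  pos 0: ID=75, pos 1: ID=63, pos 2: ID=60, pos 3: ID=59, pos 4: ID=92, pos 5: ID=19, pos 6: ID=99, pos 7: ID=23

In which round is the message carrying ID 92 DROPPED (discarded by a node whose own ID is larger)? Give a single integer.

Answer: 2

Derivation:
Round 1: pos1(id63) recv 75: fwd; pos2(id60) recv 63: fwd; pos3(id59) recv 60: fwd; pos4(id92) recv 59: drop; pos5(id19) recv 92: fwd; pos6(id99) recv 19: drop; pos7(id23) recv 99: fwd; pos0(id75) recv 23: drop
Round 2: pos2(id60) recv 75: fwd; pos3(id59) recv 63: fwd; pos4(id92) recv 60: drop; pos6(id99) recv 92: drop; pos0(id75) recv 99: fwd
Round 3: pos3(id59) recv 75: fwd; pos4(id92) recv 63: drop; pos1(id63) recv 99: fwd
Round 4: pos4(id92) recv 75: drop; pos2(id60) recv 99: fwd
Round 5: pos3(id59) recv 99: fwd
Round 6: pos4(id92) recv 99: fwd
Round 7: pos5(id19) recv 99: fwd
Round 8: pos6(id99) recv 99: ELECTED
Message ID 92 originates at pos 4; dropped at pos 6 in round 2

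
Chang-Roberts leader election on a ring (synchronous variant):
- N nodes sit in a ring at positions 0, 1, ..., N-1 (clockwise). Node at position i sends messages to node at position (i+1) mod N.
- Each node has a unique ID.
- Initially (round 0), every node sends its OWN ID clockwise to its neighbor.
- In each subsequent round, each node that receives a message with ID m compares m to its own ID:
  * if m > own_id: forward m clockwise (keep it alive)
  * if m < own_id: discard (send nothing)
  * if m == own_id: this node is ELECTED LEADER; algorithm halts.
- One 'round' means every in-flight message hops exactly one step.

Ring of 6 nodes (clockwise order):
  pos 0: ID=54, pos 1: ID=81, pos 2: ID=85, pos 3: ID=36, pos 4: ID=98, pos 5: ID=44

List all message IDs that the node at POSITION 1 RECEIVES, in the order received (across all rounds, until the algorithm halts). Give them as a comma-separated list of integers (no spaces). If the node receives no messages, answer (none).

Answer: 54,98

Derivation:
Round 1: pos1(id81) recv 54: drop; pos2(id85) recv 81: drop; pos3(id36) recv 85: fwd; pos4(id98) recv 36: drop; pos5(id44) recv 98: fwd; pos0(id54) recv 44: drop
Round 2: pos4(id98) recv 85: drop; pos0(id54) recv 98: fwd
Round 3: pos1(id81) recv 98: fwd
Round 4: pos2(id85) recv 98: fwd
Round 5: pos3(id36) recv 98: fwd
Round 6: pos4(id98) recv 98: ELECTED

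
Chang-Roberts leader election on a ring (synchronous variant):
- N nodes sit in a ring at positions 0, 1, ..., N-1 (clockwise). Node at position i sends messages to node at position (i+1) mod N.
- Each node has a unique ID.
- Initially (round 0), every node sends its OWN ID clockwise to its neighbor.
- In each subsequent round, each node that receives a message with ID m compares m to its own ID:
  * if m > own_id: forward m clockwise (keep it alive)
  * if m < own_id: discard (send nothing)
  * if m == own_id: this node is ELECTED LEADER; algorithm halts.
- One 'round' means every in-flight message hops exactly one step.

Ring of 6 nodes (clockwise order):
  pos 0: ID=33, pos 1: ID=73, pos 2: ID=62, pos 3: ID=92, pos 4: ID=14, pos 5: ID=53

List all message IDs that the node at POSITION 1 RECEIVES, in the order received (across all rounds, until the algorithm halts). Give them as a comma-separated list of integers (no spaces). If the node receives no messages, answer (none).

Answer: 33,53,92

Derivation:
Round 1: pos1(id73) recv 33: drop; pos2(id62) recv 73: fwd; pos3(id92) recv 62: drop; pos4(id14) recv 92: fwd; pos5(id53) recv 14: drop; pos0(id33) recv 53: fwd
Round 2: pos3(id92) recv 73: drop; pos5(id53) recv 92: fwd; pos1(id73) recv 53: drop
Round 3: pos0(id33) recv 92: fwd
Round 4: pos1(id73) recv 92: fwd
Round 5: pos2(id62) recv 92: fwd
Round 6: pos3(id92) recv 92: ELECTED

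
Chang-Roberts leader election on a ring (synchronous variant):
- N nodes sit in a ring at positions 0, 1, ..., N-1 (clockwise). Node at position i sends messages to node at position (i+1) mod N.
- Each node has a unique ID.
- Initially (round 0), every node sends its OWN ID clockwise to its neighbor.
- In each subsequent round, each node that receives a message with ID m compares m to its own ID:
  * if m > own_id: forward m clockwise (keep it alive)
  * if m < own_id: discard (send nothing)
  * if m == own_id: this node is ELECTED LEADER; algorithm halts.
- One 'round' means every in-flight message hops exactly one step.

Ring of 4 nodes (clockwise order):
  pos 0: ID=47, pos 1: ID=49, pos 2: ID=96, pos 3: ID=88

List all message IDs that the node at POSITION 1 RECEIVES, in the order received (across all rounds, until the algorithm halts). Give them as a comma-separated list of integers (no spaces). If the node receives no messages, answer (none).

Answer: 47,88,96

Derivation:
Round 1: pos1(id49) recv 47: drop; pos2(id96) recv 49: drop; pos3(id88) recv 96: fwd; pos0(id47) recv 88: fwd
Round 2: pos0(id47) recv 96: fwd; pos1(id49) recv 88: fwd
Round 3: pos1(id49) recv 96: fwd; pos2(id96) recv 88: drop
Round 4: pos2(id96) recv 96: ELECTED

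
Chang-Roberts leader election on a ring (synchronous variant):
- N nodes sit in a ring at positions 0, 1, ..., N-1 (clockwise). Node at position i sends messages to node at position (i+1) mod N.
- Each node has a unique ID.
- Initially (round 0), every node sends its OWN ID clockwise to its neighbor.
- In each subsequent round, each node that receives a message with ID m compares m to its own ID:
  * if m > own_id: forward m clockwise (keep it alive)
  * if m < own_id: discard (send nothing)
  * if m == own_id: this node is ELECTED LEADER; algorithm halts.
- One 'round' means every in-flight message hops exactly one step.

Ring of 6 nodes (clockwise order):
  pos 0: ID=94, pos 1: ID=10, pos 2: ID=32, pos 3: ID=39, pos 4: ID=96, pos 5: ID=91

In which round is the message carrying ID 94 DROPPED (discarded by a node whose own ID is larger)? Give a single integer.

Round 1: pos1(id10) recv 94: fwd; pos2(id32) recv 10: drop; pos3(id39) recv 32: drop; pos4(id96) recv 39: drop; pos5(id91) recv 96: fwd; pos0(id94) recv 91: drop
Round 2: pos2(id32) recv 94: fwd; pos0(id94) recv 96: fwd
Round 3: pos3(id39) recv 94: fwd; pos1(id10) recv 96: fwd
Round 4: pos4(id96) recv 94: drop; pos2(id32) recv 96: fwd
Round 5: pos3(id39) recv 96: fwd
Round 6: pos4(id96) recv 96: ELECTED
Message ID 94 originates at pos 0; dropped at pos 4 in round 4

Answer: 4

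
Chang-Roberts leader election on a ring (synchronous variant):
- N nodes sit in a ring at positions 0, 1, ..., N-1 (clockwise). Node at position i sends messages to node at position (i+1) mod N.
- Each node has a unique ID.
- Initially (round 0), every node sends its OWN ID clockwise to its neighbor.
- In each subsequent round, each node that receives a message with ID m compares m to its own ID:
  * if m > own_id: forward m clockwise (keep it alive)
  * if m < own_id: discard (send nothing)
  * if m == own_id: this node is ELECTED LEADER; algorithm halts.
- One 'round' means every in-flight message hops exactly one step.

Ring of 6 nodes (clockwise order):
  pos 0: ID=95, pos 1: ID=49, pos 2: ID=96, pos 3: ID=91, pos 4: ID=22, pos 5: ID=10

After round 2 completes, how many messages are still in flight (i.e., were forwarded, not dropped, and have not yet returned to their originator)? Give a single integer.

Answer: 2

Derivation:
Round 1: pos1(id49) recv 95: fwd; pos2(id96) recv 49: drop; pos3(id91) recv 96: fwd; pos4(id22) recv 91: fwd; pos5(id10) recv 22: fwd; pos0(id95) recv 10: drop
Round 2: pos2(id96) recv 95: drop; pos4(id22) recv 96: fwd; pos5(id10) recv 91: fwd; pos0(id95) recv 22: drop
After round 2: 2 messages still in flight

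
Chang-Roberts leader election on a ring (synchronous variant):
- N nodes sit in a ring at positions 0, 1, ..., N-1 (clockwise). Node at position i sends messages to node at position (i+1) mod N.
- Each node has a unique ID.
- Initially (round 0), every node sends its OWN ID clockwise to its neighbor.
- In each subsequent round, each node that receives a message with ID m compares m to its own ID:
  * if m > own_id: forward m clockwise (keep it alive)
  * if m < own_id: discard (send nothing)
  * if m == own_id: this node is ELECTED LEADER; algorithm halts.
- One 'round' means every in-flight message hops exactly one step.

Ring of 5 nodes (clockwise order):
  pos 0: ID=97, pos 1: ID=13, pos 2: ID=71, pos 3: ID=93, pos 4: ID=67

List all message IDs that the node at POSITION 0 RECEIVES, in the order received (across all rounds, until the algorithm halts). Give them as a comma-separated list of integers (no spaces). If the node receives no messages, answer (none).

Answer: 67,93,97

Derivation:
Round 1: pos1(id13) recv 97: fwd; pos2(id71) recv 13: drop; pos3(id93) recv 71: drop; pos4(id67) recv 93: fwd; pos0(id97) recv 67: drop
Round 2: pos2(id71) recv 97: fwd; pos0(id97) recv 93: drop
Round 3: pos3(id93) recv 97: fwd
Round 4: pos4(id67) recv 97: fwd
Round 5: pos0(id97) recv 97: ELECTED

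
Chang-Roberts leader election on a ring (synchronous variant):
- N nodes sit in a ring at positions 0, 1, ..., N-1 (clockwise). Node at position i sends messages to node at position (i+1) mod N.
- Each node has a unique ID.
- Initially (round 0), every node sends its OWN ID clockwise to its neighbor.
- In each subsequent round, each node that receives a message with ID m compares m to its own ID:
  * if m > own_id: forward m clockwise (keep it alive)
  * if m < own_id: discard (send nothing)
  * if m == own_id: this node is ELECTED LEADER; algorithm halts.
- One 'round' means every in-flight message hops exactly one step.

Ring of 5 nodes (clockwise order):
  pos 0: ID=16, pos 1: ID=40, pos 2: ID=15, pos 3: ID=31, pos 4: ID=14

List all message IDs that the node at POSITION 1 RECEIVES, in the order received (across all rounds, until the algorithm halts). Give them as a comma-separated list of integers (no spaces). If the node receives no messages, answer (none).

Answer: 16,31,40

Derivation:
Round 1: pos1(id40) recv 16: drop; pos2(id15) recv 40: fwd; pos3(id31) recv 15: drop; pos4(id14) recv 31: fwd; pos0(id16) recv 14: drop
Round 2: pos3(id31) recv 40: fwd; pos0(id16) recv 31: fwd
Round 3: pos4(id14) recv 40: fwd; pos1(id40) recv 31: drop
Round 4: pos0(id16) recv 40: fwd
Round 5: pos1(id40) recv 40: ELECTED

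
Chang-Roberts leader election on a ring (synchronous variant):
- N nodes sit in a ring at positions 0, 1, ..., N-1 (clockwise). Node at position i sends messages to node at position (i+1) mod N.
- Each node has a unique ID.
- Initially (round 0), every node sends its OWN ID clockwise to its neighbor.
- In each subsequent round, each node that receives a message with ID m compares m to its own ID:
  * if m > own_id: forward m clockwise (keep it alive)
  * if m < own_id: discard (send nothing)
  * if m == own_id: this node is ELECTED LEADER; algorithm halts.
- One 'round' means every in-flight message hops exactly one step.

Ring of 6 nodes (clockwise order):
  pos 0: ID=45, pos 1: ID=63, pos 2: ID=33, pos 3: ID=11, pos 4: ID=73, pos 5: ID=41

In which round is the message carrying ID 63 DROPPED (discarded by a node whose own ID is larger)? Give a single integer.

Answer: 3

Derivation:
Round 1: pos1(id63) recv 45: drop; pos2(id33) recv 63: fwd; pos3(id11) recv 33: fwd; pos4(id73) recv 11: drop; pos5(id41) recv 73: fwd; pos0(id45) recv 41: drop
Round 2: pos3(id11) recv 63: fwd; pos4(id73) recv 33: drop; pos0(id45) recv 73: fwd
Round 3: pos4(id73) recv 63: drop; pos1(id63) recv 73: fwd
Round 4: pos2(id33) recv 73: fwd
Round 5: pos3(id11) recv 73: fwd
Round 6: pos4(id73) recv 73: ELECTED
Message ID 63 originates at pos 1; dropped at pos 4 in round 3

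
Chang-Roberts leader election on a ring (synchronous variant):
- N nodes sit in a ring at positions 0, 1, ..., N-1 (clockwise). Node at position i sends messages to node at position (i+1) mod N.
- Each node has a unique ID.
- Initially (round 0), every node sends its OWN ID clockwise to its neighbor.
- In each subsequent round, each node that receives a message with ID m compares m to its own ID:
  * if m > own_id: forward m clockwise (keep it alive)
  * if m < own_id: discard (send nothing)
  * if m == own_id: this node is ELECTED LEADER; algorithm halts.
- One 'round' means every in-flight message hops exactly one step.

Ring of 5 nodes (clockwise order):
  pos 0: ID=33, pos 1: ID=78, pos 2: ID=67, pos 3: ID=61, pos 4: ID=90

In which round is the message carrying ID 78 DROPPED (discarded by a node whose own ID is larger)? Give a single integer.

Answer: 3

Derivation:
Round 1: pos1(id78) recv 33: drop; pos2(id67) recv 78: fwd; pos3(id61) recv 67: fwd; pos4(id90) recv 61: drop; pos0(id33) recv 90: fwd
Round 2: pos3(id61) recv 78: fwd; pos4(id90) recv 67: drop; pos1(id78) recv 90: fwd
Round 3: pos4(id90) recv 78: drop; pos2(id67) recv 90: fwd
Round 4: pos3(id61) recv 90: fwd
Round 5: pos4(id90) recv 90: ELECTED
Message ID 78 originates at pos 1; dropped at pos 4 in round 3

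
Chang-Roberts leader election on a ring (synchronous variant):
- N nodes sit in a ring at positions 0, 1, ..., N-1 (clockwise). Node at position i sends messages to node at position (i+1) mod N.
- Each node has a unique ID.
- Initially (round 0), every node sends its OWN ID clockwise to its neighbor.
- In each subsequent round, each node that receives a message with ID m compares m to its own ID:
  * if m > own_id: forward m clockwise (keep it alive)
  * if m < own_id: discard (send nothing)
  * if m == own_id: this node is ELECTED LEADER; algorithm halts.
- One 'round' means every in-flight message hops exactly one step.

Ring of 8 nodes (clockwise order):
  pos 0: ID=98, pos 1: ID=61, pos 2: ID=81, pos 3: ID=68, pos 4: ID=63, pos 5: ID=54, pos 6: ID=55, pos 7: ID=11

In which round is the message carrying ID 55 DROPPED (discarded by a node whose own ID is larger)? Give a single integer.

Answer: 2

Derivation:
Round 1: pos1(id61) recv 98: fwd; pos2(id81) recv 61: drop; pos3(id68) recv 81: fwd; pos4(id63) recv 68: fwd; pos5(id54) recv 63: fwd; pos6(id55) recv 54: drop; pos7(id11) recv 55: fwd; pos0(id98) recv 11: drop
Round 2: pos2(id81) recv 98: fwd; pos4(id63) recv 81: fwd; pos5(id54) recv 68: fwd; pos6(id55) recv 63: fwd; pos0(id98) recv 55: drop
Round 3: pos3(id68) recv 98: fwd; pos5(id54) recv 81: fwd; pos6(id55) recv 68: fwd; pos7(id11) recv 63: fwd
Round 4: pos4(id63) recv 98: fwd; pos6(id55) recv 81: fwd; pos7(id11) recv 68: fwd; pos0(id98) recv 63: drop
Round 5: pos5(id54) recv 98: fwd; pos7(id11) recv 81: fwd; pos0(id98) recv 68: drop
Round 6: pos6(id55) recv 98: fwd; pos0(id98) recv 81: drop
Round 7: pos7(id11) recv 98: fwd
Round 8: pos0(id98) recv 98: ELECTED
Message ID 55 originates at pos 6; dropped at pos 0 in round 2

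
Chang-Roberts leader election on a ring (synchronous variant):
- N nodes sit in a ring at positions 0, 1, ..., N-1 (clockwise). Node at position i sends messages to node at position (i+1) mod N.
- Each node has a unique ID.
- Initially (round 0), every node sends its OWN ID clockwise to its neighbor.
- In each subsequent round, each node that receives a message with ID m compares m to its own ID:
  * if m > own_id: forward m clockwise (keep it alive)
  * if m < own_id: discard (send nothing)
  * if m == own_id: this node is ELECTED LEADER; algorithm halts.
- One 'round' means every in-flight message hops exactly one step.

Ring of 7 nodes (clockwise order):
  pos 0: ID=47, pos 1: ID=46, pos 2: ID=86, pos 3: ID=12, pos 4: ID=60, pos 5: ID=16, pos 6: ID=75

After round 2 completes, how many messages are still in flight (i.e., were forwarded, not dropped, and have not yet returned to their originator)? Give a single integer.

Round 1: pos1(id46) recv 47: fwd; pos2(id86) recv 46: drop; pos3(id12) recv 86: fwd; pos4(id60) recv 12: drop; pos5(id16) recv 60: fwd; pos6(id75) recv 16: drop; pos0(id47) recv 75: fwd
Round 2: pos2(id86) recv 47: drop; pos4(id60) recv 86: fwd; pos6(id75) recv 60: drop; pos1(id46) recv 75: fwd
After round 2: 2 messages still in flight

Answer: 2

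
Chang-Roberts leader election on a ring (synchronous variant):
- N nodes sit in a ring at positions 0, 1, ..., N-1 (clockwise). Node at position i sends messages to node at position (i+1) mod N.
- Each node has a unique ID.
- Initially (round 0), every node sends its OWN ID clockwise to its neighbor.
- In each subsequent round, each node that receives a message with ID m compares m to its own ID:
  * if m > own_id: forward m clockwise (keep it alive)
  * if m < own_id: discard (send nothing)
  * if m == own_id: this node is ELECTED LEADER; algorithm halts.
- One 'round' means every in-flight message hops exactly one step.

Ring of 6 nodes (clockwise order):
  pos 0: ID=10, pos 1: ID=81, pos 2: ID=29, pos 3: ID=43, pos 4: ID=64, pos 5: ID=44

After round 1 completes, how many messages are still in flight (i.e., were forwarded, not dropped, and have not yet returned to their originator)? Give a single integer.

Answer: 3

Derivation:
Round 1: pos1(id81) recv 10: drop; pos2(id29) recv 81: fwd; pos3(id43) recv 29: drop; pos4(id64) recv 43: drop; pos5(id44) recv 64: fwd; pos0(id10) recv 44: fwd
After round 1: 3 messages still in flight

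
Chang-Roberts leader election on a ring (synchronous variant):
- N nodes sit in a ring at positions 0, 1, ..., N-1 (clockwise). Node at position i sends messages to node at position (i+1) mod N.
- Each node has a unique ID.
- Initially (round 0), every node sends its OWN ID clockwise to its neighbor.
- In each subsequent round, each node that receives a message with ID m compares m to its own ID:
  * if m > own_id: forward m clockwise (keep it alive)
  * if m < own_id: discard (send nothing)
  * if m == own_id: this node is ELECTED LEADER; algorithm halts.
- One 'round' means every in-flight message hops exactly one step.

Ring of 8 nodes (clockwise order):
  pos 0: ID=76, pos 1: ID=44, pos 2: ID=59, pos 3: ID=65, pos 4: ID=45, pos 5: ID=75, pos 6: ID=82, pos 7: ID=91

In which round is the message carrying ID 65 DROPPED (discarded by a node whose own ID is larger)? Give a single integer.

Round 1: pos1(id44) recv 76: fwd; pos2(id59) recv 44: drop; pos3(id65) recv 59: drop; pos4(id45) recv 65: fwd; pos5(id75) recv 45: drop; pos6(id82) recv 75: drop; pos7(id91) recv 82: drop; pos0(id76) recv 91: fwd
Round 2: pos2(id59) recv 76: fwd; pos5(id75) recv 65: drop; pos1(id44) recv 91: fwd
Round 3: pos3(id65) recv 76: fwd; pos2(id59) recv 91: fwd
Round 4: pos4(id45) recv 76: fwd; pos3(id65) recv 91: fwd
Round 5: pos5(id75) recv 76: fwd; pos4(id45) recv 91: fwd
Round 6: pos6(id82) recv 76: drop; pos5(id75) recv 91: fwd
Round 7: pos6(id82) recv 91: fwd
Round 8: pos7(id91) recv 91: ELECTED
Message ID 65 originates at pos 3; dropped at pos 5 in round 2

Answer: 2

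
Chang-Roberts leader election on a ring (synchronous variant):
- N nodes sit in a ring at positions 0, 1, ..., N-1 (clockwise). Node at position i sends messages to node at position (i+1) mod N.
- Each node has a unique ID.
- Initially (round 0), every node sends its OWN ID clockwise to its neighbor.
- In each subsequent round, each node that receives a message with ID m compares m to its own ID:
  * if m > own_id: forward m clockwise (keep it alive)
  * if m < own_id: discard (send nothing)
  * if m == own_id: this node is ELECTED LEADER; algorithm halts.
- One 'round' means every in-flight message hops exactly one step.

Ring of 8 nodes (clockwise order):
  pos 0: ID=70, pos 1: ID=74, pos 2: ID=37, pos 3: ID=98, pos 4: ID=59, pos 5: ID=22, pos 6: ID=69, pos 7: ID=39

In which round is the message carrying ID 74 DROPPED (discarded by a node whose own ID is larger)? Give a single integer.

Answer: 2

Derivation:
Round 1: pos1(id74) recv 70: drop; pos2(id37) recv 74: fwd; pos3(id98) recv 37: drop; pos4(id59) recv 98: fwd; pos5(id22) recv 59: fwd; pos6(id69) recv 22: drop; pos7(id39) recv 69: fwd; pos0(id70) recv 39: drop
Round 2: pos3(id98) recv 74: drop; pos5(id22) recv 98: fwd; pos6(id69) recv 59: drop; pos0(id70) recv 69: drop
Round 3: pos6(id69) recv 98: fwd
Round 4: pos7(id39) recv 98: fwd
Round 5: pos0(id70) recv 98: fwd
Round 6: pos1(id74) recv 98: fwd
Round 7: pos2(id37) recv 98: fwd
Round 8: pos3(id98) recv 98: ELECTED
Message ID 74 originates at pos 1; dropped at pos 3 in round 2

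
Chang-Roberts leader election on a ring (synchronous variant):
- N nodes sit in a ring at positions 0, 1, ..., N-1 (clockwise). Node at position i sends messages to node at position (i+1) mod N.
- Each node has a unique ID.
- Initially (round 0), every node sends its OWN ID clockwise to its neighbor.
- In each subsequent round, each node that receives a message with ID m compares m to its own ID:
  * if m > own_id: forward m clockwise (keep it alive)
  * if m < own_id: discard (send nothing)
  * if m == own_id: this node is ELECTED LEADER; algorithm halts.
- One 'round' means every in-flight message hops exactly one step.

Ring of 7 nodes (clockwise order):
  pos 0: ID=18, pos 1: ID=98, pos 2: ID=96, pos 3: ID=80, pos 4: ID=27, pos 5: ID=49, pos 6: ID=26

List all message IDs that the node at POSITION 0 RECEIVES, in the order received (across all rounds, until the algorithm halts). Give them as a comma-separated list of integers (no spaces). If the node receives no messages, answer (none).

Round 1: pos1(id98) recv 18: drop; pos2(id96) recv 98: fwd; pos3(id80) recv 96: fwd; pos4(id27) recv 80: fwd; pos5(id49) recv 27: drop; pos6(id26) recv 49: fwd; pos0(id18) recv 26: fwd
Round 2: pos3(id80) recv 98: fwd; pos4(id27) recv 96: fwd; pos5(id49) recv 80: fwd; pos0(id18) recv 49: fwd; pos1(id98) recv 26: drop
Round 3: pos4(id27) recv 98: fwd; pos5(id49) recv 96: fwd; pos6(id26) recv 80: fwd; pos1(id98) recv 49: drop
Round 4: pos5(id49) recv 98: fwd; pos6(id26) recv 96: fwd; pos0(id18) recv 80: fwd
Round 5: pos6(id26) recv 98: fwd; pos0(id18) recv 96: fwd; pos1(id98) recv 80: drop
Round 6: pos0(id18) recv 98: fwd; pos1(id98) recv 96: drop
Round 7: pos1(id98) recv 98: ELECTED

Answer: 26,49,80,96,98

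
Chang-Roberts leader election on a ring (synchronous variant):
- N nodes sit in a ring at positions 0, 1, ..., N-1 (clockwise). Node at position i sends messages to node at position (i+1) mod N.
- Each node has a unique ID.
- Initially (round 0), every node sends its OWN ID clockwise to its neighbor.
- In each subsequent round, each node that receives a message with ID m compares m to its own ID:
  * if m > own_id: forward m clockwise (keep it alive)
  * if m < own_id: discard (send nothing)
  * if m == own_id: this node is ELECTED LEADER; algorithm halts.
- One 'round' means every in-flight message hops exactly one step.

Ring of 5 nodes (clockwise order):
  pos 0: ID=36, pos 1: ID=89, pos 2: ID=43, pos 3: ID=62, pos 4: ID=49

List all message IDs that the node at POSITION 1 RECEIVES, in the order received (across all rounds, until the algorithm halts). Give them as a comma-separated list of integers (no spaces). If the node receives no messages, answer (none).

Answer: 36,49,62,89

Derivation:
Round 1: pos1(id89) recv 36: drop; pos2(id43) recv 89: fwd; pos3(id62) recv 43: drop; pos4(id49) recv 62: fwd; pos0(id36) recv 49: fwd
Round 2: pos3(id62) recv 89: fwd; pos0(id36) recv 62: fwd; pos1(id89) recv 49: drop
Round 3: pos4(id49) recv 89: fwd; pos1(id89) recv 62: drop
Round 4: pos0(id36) recv 89: fwd
Round 5: pos1(id89) recv 89: ELECTED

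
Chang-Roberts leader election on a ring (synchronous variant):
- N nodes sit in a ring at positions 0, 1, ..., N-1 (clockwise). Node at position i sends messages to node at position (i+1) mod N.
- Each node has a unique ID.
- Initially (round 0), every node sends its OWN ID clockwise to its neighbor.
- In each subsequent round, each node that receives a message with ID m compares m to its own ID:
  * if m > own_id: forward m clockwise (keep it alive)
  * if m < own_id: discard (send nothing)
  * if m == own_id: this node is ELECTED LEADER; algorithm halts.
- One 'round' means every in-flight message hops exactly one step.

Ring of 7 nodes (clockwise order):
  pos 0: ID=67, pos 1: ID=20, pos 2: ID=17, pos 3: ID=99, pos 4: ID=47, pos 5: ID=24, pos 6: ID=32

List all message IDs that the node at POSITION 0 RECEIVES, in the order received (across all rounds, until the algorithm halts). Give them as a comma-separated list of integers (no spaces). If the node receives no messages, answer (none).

Answer: 32,47,99

Derivation:
Round 1: pos1(id20) recv 67: fwd; pos2(id17) recv 20: fwd; pos3(id99) recv 17: drop; pos4(id47) recv 99: fwd; pos5(id24) recv 47: fwd; pos6(id32) recv 24: drop; pos0(id67) recv 32: drop
Round 2: pos2(id17) recv 67: fwd; pos3(id99) recv 20: drop; pos5(id24) recv 99: fwd; pos6(id32) recv 47: fwd
Round 3: pos3(id99) recv 67: drop; pos6(id32) recv 99: fwd; pos0(id67) recv 47: drop
Round 4: pos0(id67) recv 99: fwd
Round 5: pos1(id20) recv 99: fwd
Round 6: pos2(id17) recv 99: fwd
Round 7: pos3(id99) recv 99: ELECTED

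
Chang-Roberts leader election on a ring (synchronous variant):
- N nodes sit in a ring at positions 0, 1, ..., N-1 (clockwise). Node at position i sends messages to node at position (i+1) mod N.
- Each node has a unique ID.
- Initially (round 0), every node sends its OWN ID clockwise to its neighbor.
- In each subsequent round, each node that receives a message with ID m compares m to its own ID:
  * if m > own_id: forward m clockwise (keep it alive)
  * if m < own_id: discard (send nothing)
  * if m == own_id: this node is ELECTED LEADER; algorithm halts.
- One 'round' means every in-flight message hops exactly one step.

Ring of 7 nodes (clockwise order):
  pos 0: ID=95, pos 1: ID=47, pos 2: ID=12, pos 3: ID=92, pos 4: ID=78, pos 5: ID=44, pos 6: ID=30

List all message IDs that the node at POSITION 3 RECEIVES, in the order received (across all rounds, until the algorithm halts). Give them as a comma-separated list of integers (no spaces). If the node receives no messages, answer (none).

Answer: 12,47,95

Derivation:
Round 1: pos1(id47) recv 95: fwd; pos2(id12) recv 47: fwd; pos3(id92) recv 12: drop; pos4(id78) recv 92: fwd; pos5(id44) recv 78: fwd; pos6(id30) recv 44: fwd; pos0(id95) recv 30: drop
Round 2: pos2(id12) recv 95: fwd; pos3(id92) recv 47: drop; pos5(id44) recv 92: fwd; pos6(id30) recv 78: fwd; pos0(id95) recv 44: drop
Round 3: pos3(id92) recv 95: fwd; pos6(id30) recv 92: fwd; pos0(id95) recv 78: drop
Round 4: pos4(id78) recv 95: fwd; pos0(id95) recv 92: drop
Round 5: pos5(id44) recv 95: fwd
Round 6: pos6(id30) recv 95: fwd
Round 7: pos0(id95) recv 95: ELECTED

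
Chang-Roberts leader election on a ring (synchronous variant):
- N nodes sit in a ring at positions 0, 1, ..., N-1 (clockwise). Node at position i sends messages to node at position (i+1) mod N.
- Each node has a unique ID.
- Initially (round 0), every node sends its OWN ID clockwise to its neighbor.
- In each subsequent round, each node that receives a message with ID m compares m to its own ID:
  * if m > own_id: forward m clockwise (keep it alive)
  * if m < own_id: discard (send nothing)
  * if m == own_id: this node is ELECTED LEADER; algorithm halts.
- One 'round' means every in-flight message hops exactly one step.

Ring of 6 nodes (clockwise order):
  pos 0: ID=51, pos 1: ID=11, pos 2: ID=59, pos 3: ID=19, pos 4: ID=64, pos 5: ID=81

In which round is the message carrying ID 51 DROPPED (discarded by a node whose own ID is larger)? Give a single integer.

Answer: 2

Derivation:
Round 1: pos1(id11) recv 51: fwd; pos2(id59) recv 11: drop; pos3(id19) recv 59: fwd; pos4(id64) recv 19: drop; pos5(id81) recv 64: drop; pos0(id51) recv 81: fwd
Round 2: pos2(id59) recv 51: drop; pos4(id64) recv 59: drop; pos1(id11) recv 81: fwd
Round 3: pos2(id59) recv 81: fwd
Round 4: pos3(id19) recv 81: fwd
Round 5: pos4(id64) recv 81: fwd
Round 6: pos5(id81) recv 81: ELECTED
Message ID 51 originates at pos 0; dropped at pos 2 in round 2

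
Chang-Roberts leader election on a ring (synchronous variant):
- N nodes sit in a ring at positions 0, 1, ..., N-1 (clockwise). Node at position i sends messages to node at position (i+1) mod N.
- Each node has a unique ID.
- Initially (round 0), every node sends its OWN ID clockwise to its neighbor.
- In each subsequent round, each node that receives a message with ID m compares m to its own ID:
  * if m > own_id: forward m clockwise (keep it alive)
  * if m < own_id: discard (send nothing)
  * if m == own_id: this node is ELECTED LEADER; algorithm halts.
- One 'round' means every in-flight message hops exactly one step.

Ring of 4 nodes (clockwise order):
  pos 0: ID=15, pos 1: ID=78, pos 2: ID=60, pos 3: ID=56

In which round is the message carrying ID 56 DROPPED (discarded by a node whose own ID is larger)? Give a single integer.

Answer: 2

Derivation:
Round 1: pos1(id78) recv 15: drop; pos2(id60) recv 78: fwd; pos3(id56) recv 60: fwd; pos0(id15) recv 56: fwd
Round 2: pos3(id56) recv 78: fwd; pos0(id15) recv 60: fwd; pos1(id78) recv 56: drop
Round 3: pos0(id15) recv 78: fwd; pos1(id78) recv 60: drop
Round 4: pos1(id78) recv 78: ELECTED
Message ID 56 originates at pos 3; dropped at pos 1 in round 2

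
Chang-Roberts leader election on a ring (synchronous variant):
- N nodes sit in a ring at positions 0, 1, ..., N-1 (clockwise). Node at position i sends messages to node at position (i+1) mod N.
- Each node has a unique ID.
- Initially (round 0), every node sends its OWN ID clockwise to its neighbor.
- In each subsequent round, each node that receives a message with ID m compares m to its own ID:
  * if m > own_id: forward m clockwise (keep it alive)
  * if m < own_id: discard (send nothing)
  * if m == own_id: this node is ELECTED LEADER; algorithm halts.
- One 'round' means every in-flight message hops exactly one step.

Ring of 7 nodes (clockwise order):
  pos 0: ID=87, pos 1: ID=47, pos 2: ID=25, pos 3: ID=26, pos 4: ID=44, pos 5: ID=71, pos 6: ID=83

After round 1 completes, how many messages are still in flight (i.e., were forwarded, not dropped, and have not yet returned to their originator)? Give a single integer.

Round 1: pos1(id47) recv 87: fwd; pos2(id25) recv 47: fwd; pos3(id26) recv 25: drop; pos4(id44) recv 26: drop; pos5(id71) recv 44: drop; pos6(id83) recv 71: drop; pos0(id87) recv 83: drop
After round 1: 2 messages still in flight

Answer: 2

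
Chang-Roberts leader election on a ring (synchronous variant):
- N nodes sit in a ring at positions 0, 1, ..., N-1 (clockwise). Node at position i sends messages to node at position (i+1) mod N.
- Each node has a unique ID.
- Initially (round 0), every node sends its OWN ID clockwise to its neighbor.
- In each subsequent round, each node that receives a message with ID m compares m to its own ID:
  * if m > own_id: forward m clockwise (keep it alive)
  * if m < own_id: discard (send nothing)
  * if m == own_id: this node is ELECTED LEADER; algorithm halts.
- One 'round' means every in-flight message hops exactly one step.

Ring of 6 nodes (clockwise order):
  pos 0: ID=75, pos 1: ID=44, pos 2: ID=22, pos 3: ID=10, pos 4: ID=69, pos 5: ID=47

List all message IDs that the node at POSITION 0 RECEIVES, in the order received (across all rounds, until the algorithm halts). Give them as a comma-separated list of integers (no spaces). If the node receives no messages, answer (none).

Answer: 47,69,75

Derivation:
Round 1: pos1(id44) recv 75: fwd; pos2(id22) recv 44: fwd; pos3(id10) recv 22: fwd; pos4(id69) recv 10: drop; pos5(id47) recv 69: fwd; pos0(id75) recv 47: drop
Round 2: pos2(id22) recv 75: fwd; pos3(id10) recv 44: fwd; pos4(id69) recv 22: drop; pos0(id75) recv 69: drop
Round 3: pos3(id10) recv 75: fwd; pos4(id69) recv 44: drop
Round 4: pos4(id69) recv 75: fwd
Round 5: pos5(id47) recv 75: fwd
Round 6: pos0(id75) recv 75: ELECTED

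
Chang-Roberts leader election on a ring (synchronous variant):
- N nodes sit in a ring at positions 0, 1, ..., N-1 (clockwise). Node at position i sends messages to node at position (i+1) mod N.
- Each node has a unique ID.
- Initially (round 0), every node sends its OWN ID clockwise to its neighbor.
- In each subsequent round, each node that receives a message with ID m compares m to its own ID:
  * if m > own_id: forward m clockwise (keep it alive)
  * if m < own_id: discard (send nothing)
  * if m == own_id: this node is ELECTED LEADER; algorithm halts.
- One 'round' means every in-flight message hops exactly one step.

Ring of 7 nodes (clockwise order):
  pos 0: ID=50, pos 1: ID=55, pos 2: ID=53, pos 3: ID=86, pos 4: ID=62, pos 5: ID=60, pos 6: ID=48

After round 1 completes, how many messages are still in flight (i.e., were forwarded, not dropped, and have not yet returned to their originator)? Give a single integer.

Answer: 4

Derivation:
Round 1: pos1(id55) recv 50: drop; pos2(id53) recv 55: fwd; pos3(id86) recv 53: drop; pos4(id62) recv 86: fwd; pos5(id60) recv 62: fwd; pos6(id48) recv 60: fwd; pos0(id50) recv 48: drop
After round 1: 4 messages still in flight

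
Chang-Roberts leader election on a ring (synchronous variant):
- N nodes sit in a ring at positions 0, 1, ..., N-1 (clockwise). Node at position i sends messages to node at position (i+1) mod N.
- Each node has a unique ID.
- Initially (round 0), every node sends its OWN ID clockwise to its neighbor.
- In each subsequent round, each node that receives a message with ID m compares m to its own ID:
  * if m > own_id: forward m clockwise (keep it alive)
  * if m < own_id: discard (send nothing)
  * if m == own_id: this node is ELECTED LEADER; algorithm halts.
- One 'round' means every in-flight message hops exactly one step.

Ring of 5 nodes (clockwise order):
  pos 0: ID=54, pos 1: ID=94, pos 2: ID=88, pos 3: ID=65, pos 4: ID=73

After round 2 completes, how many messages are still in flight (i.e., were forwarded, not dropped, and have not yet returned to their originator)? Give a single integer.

Answer: 2

Derivation:
Round 1: pos1(id94) recv 54: drop; pos2(id88) recv 94: fwd; pos3(id65) recv 88: fwd; pos4(id73) recv 65: drop; pos0(id54) recv 73: fwd
Round 2: pos3(id65) recv 94: fwd; pos4(id73) recv 88: fwd; pos1(id94) recv 73: drop
After round 2: 2 messages still in flight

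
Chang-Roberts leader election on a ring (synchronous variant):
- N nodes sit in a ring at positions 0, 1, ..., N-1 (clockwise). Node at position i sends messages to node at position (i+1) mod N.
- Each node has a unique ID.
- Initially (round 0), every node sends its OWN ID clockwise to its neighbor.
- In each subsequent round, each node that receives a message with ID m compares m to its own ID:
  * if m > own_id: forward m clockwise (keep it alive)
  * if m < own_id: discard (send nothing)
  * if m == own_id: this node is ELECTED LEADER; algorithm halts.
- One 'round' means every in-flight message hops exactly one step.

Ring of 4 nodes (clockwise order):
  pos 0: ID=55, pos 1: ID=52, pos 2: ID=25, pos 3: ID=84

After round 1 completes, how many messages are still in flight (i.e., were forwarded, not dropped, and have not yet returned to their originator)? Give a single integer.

Answer: 3

Derivation:
Round 1: pos1(id52) recv 55: fwd; pos2(id25) recv 52: fwd; pos3(id84) recv 25: drop; pos0(id55) recv 84: fwd
After round 1: 3 messages still in flight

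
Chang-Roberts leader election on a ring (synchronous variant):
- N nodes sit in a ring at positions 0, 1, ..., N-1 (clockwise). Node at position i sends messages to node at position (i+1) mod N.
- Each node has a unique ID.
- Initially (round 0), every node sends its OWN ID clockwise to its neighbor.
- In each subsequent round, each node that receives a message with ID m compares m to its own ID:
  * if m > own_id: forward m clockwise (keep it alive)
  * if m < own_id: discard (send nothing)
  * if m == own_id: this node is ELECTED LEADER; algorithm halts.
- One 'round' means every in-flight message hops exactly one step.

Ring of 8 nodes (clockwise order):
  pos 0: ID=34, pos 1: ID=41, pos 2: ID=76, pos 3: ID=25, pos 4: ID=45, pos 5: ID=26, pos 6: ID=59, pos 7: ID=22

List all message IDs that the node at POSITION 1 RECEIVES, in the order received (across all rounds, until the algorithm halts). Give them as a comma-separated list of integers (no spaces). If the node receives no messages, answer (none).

Round 1: pos1(id41) recv 34: drop; pos2(id76) recv 41: drop; pos3(id25) recv 76: fwd; pos4(id45) recv 25: drop; pos5(id26) recv 45: fwd; pos6(id59) recv 26: drop; pos7(id22) recv 59: fwd; pos0(id34) recv 22: drop
Round 2: pos4(id45) recv 76: fwd; pos6(id59) recv 45: drop; pos0(id34) recv 59: fwd
Round 3: pos5(id26) recv 76: fwd; pos1(id41) recv 59: fwd
Round 4: pos6(id59) recv 76: fwd; pos2(id76) recv 59: drop
Round 5: pos7(id22) recv 76: fwd
Round 6: pos0(id34) recv 76: fwd
Round 7: pos1(id41) recv 76: fwd
Round 8: pos2(id76) recv 76: ELECTED

Answer: 34,59,76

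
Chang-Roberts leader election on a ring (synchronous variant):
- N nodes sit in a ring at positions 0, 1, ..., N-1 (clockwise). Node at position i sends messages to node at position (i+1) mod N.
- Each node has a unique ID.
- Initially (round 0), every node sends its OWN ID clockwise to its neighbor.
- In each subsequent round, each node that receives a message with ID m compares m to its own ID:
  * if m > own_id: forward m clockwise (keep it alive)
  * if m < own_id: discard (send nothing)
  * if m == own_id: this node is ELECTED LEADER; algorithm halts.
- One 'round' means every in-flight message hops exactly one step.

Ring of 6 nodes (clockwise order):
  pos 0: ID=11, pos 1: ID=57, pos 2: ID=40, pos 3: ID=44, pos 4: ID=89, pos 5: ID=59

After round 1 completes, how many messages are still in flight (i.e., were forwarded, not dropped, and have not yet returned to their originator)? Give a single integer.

Answer: 3

Derivation:
Round 1: pos1(id57) recv 11: drop; pos2(id40) recv 57: fwd; pos3(id44) recv 40: drop; pos4(id89) recv 44: drop; pos5(id59) recv 89: fwd; pos0(id11) recv 59: fwd
After round 1: 3 messages still in flight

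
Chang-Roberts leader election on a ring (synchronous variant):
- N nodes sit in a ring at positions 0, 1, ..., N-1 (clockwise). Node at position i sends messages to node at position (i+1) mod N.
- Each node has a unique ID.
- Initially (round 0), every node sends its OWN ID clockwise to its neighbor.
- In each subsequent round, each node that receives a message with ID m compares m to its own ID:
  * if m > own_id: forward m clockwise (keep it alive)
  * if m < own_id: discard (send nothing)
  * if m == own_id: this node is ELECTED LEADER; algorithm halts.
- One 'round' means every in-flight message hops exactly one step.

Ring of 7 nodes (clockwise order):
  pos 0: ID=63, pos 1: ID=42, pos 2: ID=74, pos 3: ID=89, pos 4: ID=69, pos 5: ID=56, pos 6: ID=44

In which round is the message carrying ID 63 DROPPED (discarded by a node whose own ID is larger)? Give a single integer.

Answer: 2

Derivation:
Round 1: pos1(id42) recv 63: fwd; pos2(id74) recv 42: drop; pos3(id89) recv 74: drop; pos4(id69) recv 89: fwd; pos5(id56) recv 69: fwd; pos6(id44) recv 56: fwd; pos0(id63) recv 44: drop
Round 2: pos2(id74) recv 63: drop; pos5(id56) recv 89: fwd; pos6(id44) recv 69: fwd; pos0(id63) recv 56: drop
Round 3: pos6(id44) recv 89: fwd; pos0(id63) recv 69: fwd
Round 4: pos0(id63) recv 89: fwd; pos1(id42) recv 69: fwd
Round 5: pos1(id42) recv 89: fwd; pos2(id74) recv 69: drop
Round 6: pos2(id74) recv 89: fwd
Round 7: pos3(id89) recv 89: ELECTED
Message ID 63 originates at pos 0; dropped at pos 2 in round 2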